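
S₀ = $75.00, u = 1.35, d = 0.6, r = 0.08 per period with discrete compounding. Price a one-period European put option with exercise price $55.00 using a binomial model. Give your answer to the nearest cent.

$3.33

Risk-neutral probability p = (1 + 0.08 − 0.6)/(1.35 − 0.6) = 0.4800/0.7500 = 0.6400
Terminal stock prices: S_u = 101.2, S_d = 45
Terminal payoffs (K − S): max(-46.25, 0) = 0, max(10, 0) = 10
Node 0 (S = 75): V_0 = 1/1.08·[0.6400·0.0000 + 0.3600·10.0000] = 3.3333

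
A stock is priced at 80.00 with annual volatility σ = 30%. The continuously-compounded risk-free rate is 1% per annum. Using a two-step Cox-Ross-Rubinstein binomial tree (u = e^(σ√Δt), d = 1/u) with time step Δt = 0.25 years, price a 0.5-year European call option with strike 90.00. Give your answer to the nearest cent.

CRR parameters: u = e^(σ√Δt) = e^(0.3·√0.25) = 1.1618, d = 1/u = 0.8607
Per-period rate: rΔt = 0.01·0.25 = 0.0025, so R = e^0.0025 = 1.0025
Risk-neutral probability p = (e^0.0025 − 0.8607)/(1.1618 − 0.8607) = 0.1418/0.3011 = 0.4709
Terminal stock prices: S_uu = 108, S_ud = 80, S_dd = 59.27
Terminal payoffs (S − K): max(17.99, 0) = 17.99, max(-10, 0) = 0, max(-30.73, 0) = 0
Node u (S = 92.95): V_u = e^(−0.0025)·[0.4709·17.9887 + 0.5291·0.0000] = 8.4494
Node d (S = 68.86): V_d = e^(−0.0025)·[0.4709·0.0000 + 0.5291·0.0000] = 0.0000
Node 0 (S = 80): V_0 = e^(−0.0025)·[0.4709·8.4494 + 0.5291·0.0000] = 3.9688

3.97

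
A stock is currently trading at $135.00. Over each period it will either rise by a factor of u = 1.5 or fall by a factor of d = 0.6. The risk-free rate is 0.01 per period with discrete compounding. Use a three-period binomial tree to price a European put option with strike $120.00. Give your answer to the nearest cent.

$32.75

Risk-neutral probability p = (1 + 0.01 − 0.6)/(1.5 − 0.6) = 0.4100/0.9000 = 0.4556
Terminal stock prices: S_uuu = 455.6, S_uud = 182.2, S_udd = 72.9, S_ddd = 29.16
Terminal payoffs (K − S): max(-335.6, 0) = 0, max(-62.25, 0) = 0, max(47.1, 0) = 47.1, max(90.84, 0) = 90.84
Node uu (S = 303.8): V_uu = 1/1.01·[0.4556·0.0000 + 0.5444·0.0000] = 0.0000
Node ud (S = 121.5): V_ud = 1/1.01·[0.4556·0.0000 + 0.5444·47.1000] = 25.3894
Node dd (S = 48.6): V_dd = 1/1.01·[0.4556·47.1000 + 0.5444·90.8400] = 70.2119
Node u (S = 202.5): V_u = 1/1.01·[0.4556·0.0000 + 0.5444·25.3894] = 13.6863
Node d (S = 81): V_d = 1/1.01·[0.4556·25.3894 + 0.5444·70.2119] = 49.2998
Node 0 (S = 135): V_0 = 1/1.01·[0.4556·13.6863 + 0.5444·49.2998] = 32.7484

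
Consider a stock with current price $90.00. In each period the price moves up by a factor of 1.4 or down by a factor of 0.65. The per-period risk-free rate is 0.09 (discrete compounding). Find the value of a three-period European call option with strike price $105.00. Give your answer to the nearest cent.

Risk-neutral probability p = (1 + 0.09 − 0.65)/(1.4 − 0.65) = 0.4400/0.7500 = 0.5867
Terminal stock prices: S_uuu = 247, S_uud = 114.7, S_udd = 53.23, S_ddd = 24.72
Terminal payoffs (S − K): max(142, 0) = 142, max(9.66, 0) = 9.66, max(-51.77, 0) = 0, max(-80.28, 0) = 0
Node uu (S = 176.4): V_uu = 1/1.09·[0.5867·141.9600 + 0.4133·9.6600] = 80.0697
Node ud (S = 81.9): V_ud = 1/1.09·[0.5867·9.6600 + 0.4133·0.0000] = 5.1993
Node dd (S = 38.03): V_dd = 1/1.09·[0.5867·0.0000 + 0.4133·0.0000] = 0.0000
Node u (S = 126): V_u = 1/1.09·[0.5867·80.0697 + 0.4133·5.1993] = 45.0672
Node d (S = 58.5): V_d = 1/1.09·[0.5867·5.1993 + 0.4133·0.0000] = 2.7984
Node 0 (S = 90): V_0 = 1/1.09·[0.5867·45.0672 + 0.4133·2.7984] = 25.3175

$25.32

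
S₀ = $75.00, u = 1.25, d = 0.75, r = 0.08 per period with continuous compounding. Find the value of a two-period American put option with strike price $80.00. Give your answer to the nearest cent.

Risk-neutral probability p = (e^0.08 − 0.75)/(1.25 − 0.75) = 0.3333/0.5000 = 0.6666
Terminal stock prices: S_uu = 117.2, S_ud = 70.31, S_dd = 42.19
Terminal payoffs (K − S): max(-37.19, 0) = 0, max(9.688, 0) = 9.688, max(37.81, 0) = 37.81
Node u (S = 93.75): continuation = e^(−0.08)·[0.6666·0.0000 + 0.3334·9.6875] = 2.9817; exercise value = 0.0000 ≤ continuation, so V_u = 2.9817
Node d (S = 56.25): continuation = e^(−0.08)·[0.6666·9.6875 + 0.3334·37.8125] = 17.5993; exercise value = 23.7500 > continuation, so V_d = 23.7500 (exercise)
Node 0 (S = 75): continuation = e^(−0.08)·[0.6666·2.9817 + 0.3334·23.7500] = 9.1448; exercise value = 5.0000 ≤ continuation, so V_0 = 9.1448

$9.14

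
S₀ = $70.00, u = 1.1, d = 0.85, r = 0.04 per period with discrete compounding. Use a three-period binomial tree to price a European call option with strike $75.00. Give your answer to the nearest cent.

Risk-neutral probability p = (1 + 0.04 − 0.85)/(1.1 − 0.85) = 0.1900/0.2500 = 0.7600
Terminal stock prices: S_uuu = 93.17, S_uud = 72, S_udd = 55.63, S_ddd = 42.99
Terminal payoffs (S − K): max(18.17, 0) = 18.17, max(-3.005, 0) = 0, max(-19.37, 0) = 0, max(-32.01, 0) = 0
Node uu (S = 84.7): V_uu = 1/1.04·[0.7600·18.1700 + 0.2400·0.0000] = 13.2781
Node ud (S = 65.45): V_ud = 1/1.04·[0.7600·0.0000 + 0.2400·0.0000] = 0.0000
Node dd (S = 50.57): V_dd = 1/1.04·[0.7600·0.0000 + 0.2400·0.0000] = 0.0000
Node u (S = 77): V_u = 1/1.04·[0.7600·13.2781 + 0.2400·0.0000] = 9.7032
Node d (S = 59.5): V_d = 1/1.04·[0.7600·0.0000 + 0.2400·0.0000] = 0.0000
Node 0 (S = 70): V_0 = 1/1.04·[0.7600·9.7032 + 0.2400·0.0000] = 7.0908

$7.09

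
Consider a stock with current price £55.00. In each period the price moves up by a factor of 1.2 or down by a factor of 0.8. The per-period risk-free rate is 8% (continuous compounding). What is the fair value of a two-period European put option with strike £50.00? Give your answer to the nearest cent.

Risk-neutral probability p = (e^0.08 − 0.8)/(1.2 − 0.8) = 0.2833/0.4000 = 0.7082
Terminal stock prices: S_uu = 79.2, S_ud = 52.8, S_dd = 35.2
Terminal payoffs (K − S): max(-29.2, 0) = 0, max(-2.8, 0) = 0, max(14.8, 0) = 14.8
Node u (S = 66): V_u = e^(−0.08)·[0.7082·0.0000 + 0.2918·0.0000] = 0.0000
Node d (S = 44): V_d = e^(−0.08)·[0.7082·0.0000 + 0.2918·14.8000] = 3.9864
Node 0 (S = 55): V_0 = e^(−0.08)·[0.7082·0.0000 + 0.2918·3.9864] = 1.0737

£1.07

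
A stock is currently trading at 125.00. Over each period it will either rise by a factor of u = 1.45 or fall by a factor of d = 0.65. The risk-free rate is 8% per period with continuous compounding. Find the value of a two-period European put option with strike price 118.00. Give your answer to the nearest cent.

Risk-neutral probability p = (e^0.08 − 0.65)/(1.45 − 0.65) = 0.4333/0.8000 = 0.5416
Terminal stock prices: S_uu = 262.8, S_ud = 117.8, S_dd = 52.81
Terminal payoffs (K − S): max(-144.8, 0) = 0, max(0.1875, 0) = 0.1875, max(65.19, 0) = 65.19
Node u (S = 181.2): V_u = e^(−0.08)·[0.5416·0.0000 + 0.4584·0.1875] = 0.0793
Node d (S = 81.25): V_d = e^(−0.08)·[0.5416·0.1875 + 0.4584·65.1875] = 27.6777
Node 0 (S = 125): V_0 = e^(−0.08)·[0.5416·0.0793 + 0.4584·27.6777] = 11.7515

11.75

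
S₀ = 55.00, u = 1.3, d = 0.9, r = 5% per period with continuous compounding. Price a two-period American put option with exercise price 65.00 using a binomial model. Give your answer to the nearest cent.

10.00

Risk-neutral probability p = (e^0.05 − 0.9)/(1.3 − 0.9) = 0.1513/0.4000 = 0.3782
Terminal stock prices: S_uu = 92.95, S_ud = 64.35, S_dd = 44.55
Terminal payoffs (K − S): max(-27.95, 0) = 0, max(0.65, 0) = 0.65, max(20.45, 0) = 20.45
Node u (S = 71.5): continuation = e^(−0.05)·[0.3782·0.0000 + 0.6218·0.6500] = 0.3845; exercise value = 0.0000 ≤ continuation, so V_u = 0.3845
Node d (S = 49.5): continuation = e^(−0.05)·[0.3782·0.6500 + 0.6218·20.4500] = 12.3299; exercise value = 15.5000 > continuation, so V_d = 15.5000 (exercise)
Node 0 (S = 55): continuation = e^(−0.05)·[0.3782·0.3845 + 0.6218·15.5000] = 9.3065; exercise value = 10.0000 > continuation, so V_0 = 10.0000 (exercise)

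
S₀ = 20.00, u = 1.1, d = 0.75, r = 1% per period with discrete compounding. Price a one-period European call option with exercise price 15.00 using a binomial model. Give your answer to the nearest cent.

5.15

Risk-neutral probability p = (1 + 0.01 − 0.75)/(1.1 − 0.75) = 0.2600/0.3500 = 0.7429
Terminal stock prices: S_u = 22, S_d = 15
Terminal payoffs (S − K): max(7, 0) = 7, max(0, 0) = 0
Node 0 (S = 20): V_0 = 1/1.01·[0.7429·7.0000 + 0.2571·0.0000] = 5.1485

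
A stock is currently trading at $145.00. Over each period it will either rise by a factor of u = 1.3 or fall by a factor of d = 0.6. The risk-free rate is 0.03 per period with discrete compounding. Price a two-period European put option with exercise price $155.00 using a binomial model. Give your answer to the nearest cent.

$33.13

Risk-neutral probability p = (1 + 0.03 − 0.6)/(1.3 − 0.6) = 0.4300/0.7000 = 0.6143
Terminal stock prices: S_uu = 245.1, S_ud = 113.1, S_dd = 52.2
Terminal payoffs (K − S): max(-90.05, 0) = 0, max(41.9, 0) = 41.9, max(102.8, 0) = 102.8
Node u (S = 188.5): V_u = 1/1.03·[0.6143·0.0000 + 0.3857·41.9000] = 15.6907
Node d (S = 87): V_d = 1/1.03·[0.6143·41.9000 + 0.3857·102.8000] = 63.4854
Node 0 (S = 145): V_0 = 1/1.03·[0.6143·15.6907 + 0.3857·63.4854] = 33.1319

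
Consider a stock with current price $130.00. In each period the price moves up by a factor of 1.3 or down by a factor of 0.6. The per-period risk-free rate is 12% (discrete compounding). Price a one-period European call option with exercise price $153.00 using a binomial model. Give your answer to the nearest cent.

Risk-neutral probability p = (1 + 0.12 − 0.6)/(1.3 − 0.6) = 0.5200/0.7000 = 0.7429
Terminal stock prices: S_u = 169, S_d = 78
Terminal payoffs (S − K): max(16, 0) = 16, max(-75, 0) = 0
Node 0 (S = 130): V_0 = 1/1.12·[0.7429·16.0000 + 0.2571·0.0000] = 10.6122

$10.61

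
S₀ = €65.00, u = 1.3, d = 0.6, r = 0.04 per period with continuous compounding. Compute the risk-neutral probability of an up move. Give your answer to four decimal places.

p = 0.6297

Risk-neutral probability p = (e^0.04 − 0.6)/(1.3 − 0.6) = 0.4408/0.7000 = 0.6297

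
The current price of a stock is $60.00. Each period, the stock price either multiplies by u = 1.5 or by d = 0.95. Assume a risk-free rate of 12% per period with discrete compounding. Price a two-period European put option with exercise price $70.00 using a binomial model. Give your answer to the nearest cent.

$6.03

Risk-neutral probability p = (1 + 0.12 − 0.95)/(1.5 − 0.95) = 0.1700/0.5500 = 0.3091
Terminal stock prices: S_uu = 135, S_ud = 85.5, S_dd = 54.15
Terminal payoffs (K − S): max(-65, 0) = 0, max(-15.5, 0) = 0, max(15.85, 0) = 15.85
Node u (S = 90): V_u = 1/1.12·[0.3091·0.0000 + 0.6909·0.0000] = 0.0000
Node d (S = 57): V_d = 1/1.12·[0.3091·0.0000 + 0.6909·15.8500] = 9.7776
Node 0 (S = 60): V_0 = 1/1.12·[0.3091·0.0000 + 0.6909·9.7776] = 6.0316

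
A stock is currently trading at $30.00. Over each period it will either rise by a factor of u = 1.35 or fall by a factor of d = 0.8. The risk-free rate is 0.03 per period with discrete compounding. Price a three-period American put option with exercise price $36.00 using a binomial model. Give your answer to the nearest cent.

$8.08

Risk-neutral probability p = (1 + 0.03 − 0.8)/(1.35 − 0.8) = 0.2300/0.5500 = 0.4182
Terminal stock prices: S_uuu = 73.81, S_uud = 43.74, S_udd = 25.92, S_ddd = 15.36
Terminal payoffs (K − S): max(-37.81, 0) = 0, max(-7.74, 0) = 0, max(10.08, 0) = 10.08, max(20.64, 0) = 20.64
Node uu (S = 54.68): continuation = 1/1.03·[0.4182·0.0000 + 0.5818·0.0000] = 0.0000; exercise value = 0.0000 ≤ continuation, so V_uu = 0.0000
Node ud (S = 32.4): continuation = 1/1.03·[0.4182·0.0000 + 0.5818·10.0800] = 5.6939; exercise value = 3.6000 ≤ continuation, so V_ud = 5.6939
Node dd (S = 19.2): continuation = 1/1.03·[0.4182·10.0800 + 0.5818·20.6400] = 15.7515; exercise value = 16.8000 > continuation, so V_dd = 16.8000 (exercise)
Node u (S = 40.5): continuation = 1/1.03·[0.4182·0.0000 + 0.5818·5.6939] = 3.2163; exercise value = 0.0000 ≤ continuation, so V_u = 3.2163
Node d (S = 24): continuation = 1/1.03·[0.4182·5.6939 + 0.5818·16.8000] = 11.8016; exercise value = 12.0000 > continuation, so V_d = 12.0000 (exercise)
Node 0 (S = 30): continuation = 1/1.03·[0.4182·3.2163 + 0.5818·12.0000] = 8.0843; exercise value = 6.0000 ≤ continuation, so V_0 = 8.0843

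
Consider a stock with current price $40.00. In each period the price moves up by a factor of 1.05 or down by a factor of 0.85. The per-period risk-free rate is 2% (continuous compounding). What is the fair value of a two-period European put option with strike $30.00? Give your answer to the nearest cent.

Risk-neutral probability p = (e^0.02 − 0.85)/(1.05 − 0.85) = 0.1702/0.2000 = 0.8510
Terminal stock prices: S_uu = 44.1, S_ud = 35.7, S_dd = 28.9
Terminal payoffs (K − S): max(-14.1, 0) = 0, max(-5.7, 0) = 0, max(1.1, 0) = 1.1
Node u (S = 42): V_u = e^(−0.02)·[0.8510·0.0000 + 0.1490·0.0000] = 0.0000
Node d (S = 34): V_d = e^(−0.02)·[0.8510·0.0000 + 0.1490·1.1000] = 0.1606
Node 0 (S = 40): V_0 = e^(−0.02)·[0.8510·0.0000 + 0.1490·0.1606] = 0.0235

$0.02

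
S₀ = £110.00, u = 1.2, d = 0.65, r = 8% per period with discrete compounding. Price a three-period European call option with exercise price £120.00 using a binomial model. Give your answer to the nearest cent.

£26.59

Risk-neutral probability p = (1 + 0.08 − 0.65)/(1.2 − 0.65) = 0.4300/0.5500 = 0.7818
Terminal stock prices: S_uuu = 190.1, S_uud = 103, S_udd = 55.77, S_ddd = 30.21
Terminal payoffs (S − K): max(70.08, 0) = 70.08, max(-17.04, 0) = 0, max(-64.23, 0) = 0, max(-89.79, 0) = 0
Node uu (S = 158.4): V_uu = 1/1.08·[0.7818·70.0800 + 0.2182·0.0000] = 50.7313
Node ud (S = 85.8): V_ud = 1/1.08·[0.7818·0.0000 + 0.2182·0.0000] = 0.0000
Node dd (S = 46.48): V_dd = 1/1.08·[0.7818·0.0000 + 0.2182·0.0000] = 0.0000
Node u (S = 132): V_u = 1/1.08·[0.7818·50.7313 + 0.2182·0.0000] = 36.7247
Node d (S = 71.5): V_d = 1/1.08·[0.7818·0.0000 + 0.2182·0.0000] = 0.0000
Node 0 (S = 110): V_0 = 1/1.08·[0.7818·36.7247 + 0.2182·0.0000] = 26.5852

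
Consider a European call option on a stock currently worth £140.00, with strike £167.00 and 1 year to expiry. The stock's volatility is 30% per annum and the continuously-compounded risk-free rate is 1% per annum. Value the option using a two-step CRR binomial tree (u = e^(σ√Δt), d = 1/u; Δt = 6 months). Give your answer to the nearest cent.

£9.80

CRR parameters: u = e^(σ√Δt) = e^(0.3·√0.5) = 1.2363, d = 1/u = 0.8089
Per-period rate: rΔt = 0.01·0.5 = 0.005, so R = e^0.005 = 1.0050
Risk-neutral probability p = (e^0.005 − 0.8089)/(1.2363 − 0.8089) = 0.1962/0.4275 = 0.4589
Terminal stock prices: S_uu = 214, S_ud = 140, S_dd = 91.6
Terminal payoffs (S − K): max(46.99, 0) = 46.99, max(-27, 0) = 0, max(-75.4, 0) = 0
Node u (S = 173.1): V_u = e^(−0.005)·[0.4589·46.9851 + 0.5411·0.0000] = 21.4535
Node d (S = 113.2): V_d = e^(−0.005)·[0.4589·0.0000 + 0.5411·0.0000] = 0.0000
Node 0 (S = 140): V_0 = e^(−0.005)·[0.4589·21.4535 + 0.5411·0.0000] = 9.7957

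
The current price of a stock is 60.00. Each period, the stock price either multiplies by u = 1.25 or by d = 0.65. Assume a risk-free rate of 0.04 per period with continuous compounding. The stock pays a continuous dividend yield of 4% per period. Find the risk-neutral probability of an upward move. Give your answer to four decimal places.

p = 0.5833

Per-period risk-free factor R = e^0.04 = 1.0408; dividend-adjusted growth = e^(0.04−0.04) = 1.0000.
Risk-neutral probability p = (1.0000 − 0.65)/(1.25 − 0.65) = 0.3500/0.6000 = 0.5833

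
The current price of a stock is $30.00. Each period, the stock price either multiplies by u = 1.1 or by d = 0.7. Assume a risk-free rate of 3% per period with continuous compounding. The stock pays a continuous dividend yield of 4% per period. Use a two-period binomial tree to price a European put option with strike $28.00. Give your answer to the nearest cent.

$2.79

Per-period risk-free factor R = e^0.03 = 1.0305; dividend-adjusted growth = e^(0.03−0.04) = 0.9900.
Risk-neutral probability p = (0.9900 − 0.7)/(1.1 − 0.7) = 0.2900/0.4000 = 0.7251
Terminal stock prices: S_uu = 36.3, S_ud = 23.1, S_dd = 14.7
Terminal payoffs (K − S): max(-8.3, 0) = 0, max(4.9, 0) = 4.9, max(13.3, 0) = 13.3
Node u (S = 33): V_u = e^(−0.03)·[0.7251·0.0000 + 0.2749·4.9000] = 1.3071
Node d (S = 21): V_d = e^(−0.03)·[0.7251·4.9000 + 0.2749·13.3000] = 6.9959
Node 0 (S = 30): V_0 = e^(−0.03)·[0.7251·1.3071 + 0.2749·6.9959] = 2.7860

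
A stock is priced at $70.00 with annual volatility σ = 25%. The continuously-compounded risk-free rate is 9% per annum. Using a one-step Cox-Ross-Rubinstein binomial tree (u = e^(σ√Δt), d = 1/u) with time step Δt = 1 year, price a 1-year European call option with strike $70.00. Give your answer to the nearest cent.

CRR parameters: u = e^(σ√Δt) = e^(0.25·√1) = 1.2840, d = 1/u = 0.7788
Per-period rate: rΔt = 0.09·1 = 0.09, so R = e^0.09 = 1.0942
Risk-neutral probability p = (e^0.09 − 0.7788)/(1.2840 − 0.7788) = 0.3154/0.5052 = 0.6242
Terminal stock prices: S_u = 89.88, S_d = 54.52
Terminal payoffs (S − K): max(19.88, 0) = 19.88, max(-15.48, 0) = 0
Node 0 (S = 70): V_0 = e^(−0.09)·[0.6242·19.8818 + 0.3758·0.0000] = 11.3425

$11.34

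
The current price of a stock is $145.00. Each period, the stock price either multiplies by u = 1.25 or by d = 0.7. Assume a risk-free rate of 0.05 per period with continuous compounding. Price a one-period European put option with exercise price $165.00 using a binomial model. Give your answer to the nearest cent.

$21.83

Risk-neutral probability p = (e^0.05 − 0.7)/(1.25 − 0.7) = 0.3513/0.5500 = 0.6387
Terminal stock prices: S_u = 181.2, S_d = 101.5
Terminal payoffs (K − S): max(-16.25, 0) = 0, max(63.5, 0) = 63.5
Node 0 (S = 145): V_0 = e^(−0.05)·[0.6387·0.0000 + 0.3613·63.5000] = 21.8252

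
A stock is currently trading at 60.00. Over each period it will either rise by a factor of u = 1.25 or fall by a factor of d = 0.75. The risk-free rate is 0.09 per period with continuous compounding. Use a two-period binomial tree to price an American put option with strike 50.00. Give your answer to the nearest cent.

Risk-neutral probability p = (e^0.09 − 0.75)/(1.25 − 0.75) = 0.3442/0.5000 = 0.6883
Terminal stock prices: S_uu = 93.75, S_ud = 56.25, S_dd = 33.75
Terminal payoffs (K − S): max(-43.75, 0) = 0, max(-6.25, 0) = 0, max(16.25, 0) = 16.25
Node u (S = 75): continuation = e^(−0.09)·[0.6883·0.0000 + 0.3117·0.0000] = 0.0000; exercise value = 0.0000 ≤ continuation, so V_u = 0.0000
Node d (S = 45): continuation = e^(−0.09)·[0.6883·0.0000 + 0.3117·16.2500] = 4.6285; exercise value = 5.0000 > continuation, so V_d = 5.0000 (exercise)
Node 0 (S = 60): continuation = e^(−0.09)·[0.6883·0.0000 + 0.3117·5.0000] = 1.4241; exercise value = 0.0000 ≤ continuation, so V_0 = 1.4241

1.42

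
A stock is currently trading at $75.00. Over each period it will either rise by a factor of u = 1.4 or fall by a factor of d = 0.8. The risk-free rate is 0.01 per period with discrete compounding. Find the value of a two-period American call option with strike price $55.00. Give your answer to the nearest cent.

Risk-neutral probability p = (1 + 0.01 − 0.8)/(1.4 − 0.8) = 0.2100/0.6000 = 0.3500
Terminal stock prices: S_uu = 147, S_ud = 84, S_dd = 48
Terminal payoffs (S − K): max(92, 0) = 92, max(29, 0) = 29, max(-7, 0) = 0
Node u (S = 105): continuation = 1/1.01·[0.3500·92.0000 + 0.6500·29.0000] = 50.5446; exercise value = 50.0000 ≤ continuation, so V_u = 50.5446
Node d (S = 60): continuation = 1/1.01·[0.3500·29.0000 + 0.6500·0.0000] = 10.0495; exercise value = 5.0000 ≤ continuation, so V_d = 10.0495
Node 0 (S = 75): continuation = 1/1.01·[0.3500·50.5446 + 0.6500·10.0495] = 23.9829; exercise value = 20.0000 ≤ continuation, so V_0 = 23.9829

$23.98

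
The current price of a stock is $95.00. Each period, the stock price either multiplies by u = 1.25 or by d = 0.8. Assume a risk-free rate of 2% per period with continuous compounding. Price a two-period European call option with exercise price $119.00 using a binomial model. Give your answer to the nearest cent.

Risk-neutral probability p = (e^0.02 − 0.8)/(1.25 − 0.8) = 0.2202/0.4500 = 0.4893
Terminal stock prices: S_uu = 148.4, S_ud = 95, S_dd = 60.8
Terminal payoffs (S − K): max(29.44, 0) = 29.44, max(-24, 0) = 0, max(-58.2, 0) = 0
Node u (S = 118.8): V_u = e^(−0.02)·[0.4893·29.4375 + 0.5107·0.0000] = 14.1196
Node d (S = 76): V_d = e^(−0.02)·[0.4893·0.0000 + 0.5107·0.0000] = 0.0000
Node 0 (S = 95): V_0 = e^(−0.02)·[0.4893·14.1196 + 0.5107·0.0000] = 6.7724

$6.77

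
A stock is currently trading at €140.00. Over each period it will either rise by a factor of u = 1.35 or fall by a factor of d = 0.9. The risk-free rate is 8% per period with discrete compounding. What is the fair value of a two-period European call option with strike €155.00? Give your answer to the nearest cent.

€19.95

Risk-neutral probability p = (1 + 0.08 − 0.9)/(1.35 − 0.9) = 0.1800/0.4500 = 0.4000
Terminal stock prices: S_uu = 255.2, S_ud = 170.1, S_dd = 113.4
Terminal payoffs (S − K): max(100.2, 0) = 100.2, max(15.1, 0) = 15.1, max(-41.6, 0) = 0
Node u (S = 189): V_u = 1/1.08·[0.4000·100.1500 + 0.6000·15.1000] = 45.4815
Node d (S = 126): V_d = 1/1.08·[0.4000·15.1000 + 0.6000·0.0000] = 5.5926
Node 0 (S = 140): V_0 = 1/1.08·[0.4000·45.4815 + 0.6000·5.5926] = 19.9520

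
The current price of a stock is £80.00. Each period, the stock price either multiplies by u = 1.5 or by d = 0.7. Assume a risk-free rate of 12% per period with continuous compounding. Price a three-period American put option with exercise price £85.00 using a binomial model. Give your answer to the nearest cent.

£14.09

Risk-neutral probability p = (e^0.12 − 0.7)/(1.5 − 0.7) = 0.4275/0.8000 = 0.5344
Terminal stock prices: S_uuu = 270, S_uud = 126, S_udd = 58.8, S_ddd = 27.44
Terminal payoffs (K − S): max(-185, 0) = 0, max(-41, 0) = 0, max(26.2, 0) = 26.2, max(57.56, 0) = 57.56
Node uu (S = 180): continuation = e^(−0.12)·[0.5344·0.0000 + 0.4656·0.0000] = 0.0000; exercise value = 0.0000 ≤ continuation, so V_uu = 0.0000
Node ud (S = 84): continuation = e^(−0.12)·[0.5344·0.0000 + 0.4656·26.2000] = 10.8200; exercise value = 1.0000 ≤ continuation, so V_ud = 10.8200
Node dd (S = 39.2): continuation = e^(−0.12)·[0.5344·26.2000 + 0.4656·57.5600] = 36.1882; exercise value = 45.8000 > continuation, so V_dd = 45.8000 (exercise)
Node u (S = 120): continuation = e^(−0.12)·[0.5344·0.0000 + 0.4656·10.8200] = 4.4684; exercise value = 0.0000 ≤ continuation, so V_u = 4.4684
Node d (S = 56): continuation = e^(−0.12)·[0.5344·10.8200 + 0.4656·45.8000] = 24.0424; exercise value = 29.0000 > continuation, so V_d = 29.0000 (exercise)
Node 0 (S = 80): continuation = e^(−0.12)·[0.5344·4.4684 + 0.4656·29.0000] = 14.0941; exercise value = 5.0000 ≤ continuation, so V_0 = 14.0941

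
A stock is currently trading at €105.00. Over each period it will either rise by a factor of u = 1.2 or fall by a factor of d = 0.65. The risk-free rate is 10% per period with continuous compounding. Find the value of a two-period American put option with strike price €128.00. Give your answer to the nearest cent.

Risk-neutral probability p = (e^0.1 − 0.65)/(1.2 − 0.65) = 0.4552/0.5500 = 0.8276
Terminal stock prices: S_uu = 151.2, S_ud = 81.9, S_dd = 44.36
Terminal payoffs (K − S): max(-23.2, 0) = 0, max(46.1, 0) = 46.1, max(83.64, 0) = 83.64
Node u (S = 126): continuation = e^(−0.1)·[0.8276·0.0000 + 0.1724·46.1000] = 7.1920; exercise value = 2.0000 ≤ continuation, so V_u = 7.1920
Node d (S = 68.25): continuation = e^(−0.1)·[0.8276·46.1000 + 0.1724·83.6375] = 47.5692; exercise value = 59.7500 > continuation, so V_d = 59.7500 (exercise)
Node 0 (S = 105): continuation = e^(−0.1)·[0.8276·7.1920 + 0.1724·59.7500] = 14.7071; exercise value = 23.0000 > continuation, so V_0 = 23.0000 (exercise)

€23.00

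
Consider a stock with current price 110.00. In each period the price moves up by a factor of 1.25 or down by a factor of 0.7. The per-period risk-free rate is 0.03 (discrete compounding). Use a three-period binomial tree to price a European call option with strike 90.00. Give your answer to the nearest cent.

Risk-neutral probability p = (1 + 0.03 − 0.7)/(1.25 − 0.7) = 0.3300/0.5500 = 0.6000
Terminal stock prices: S_uuu = 214.8, S_uud = 120.3, S_udd = 67.37, S_ddd = 37.73
Terminal payoffs (S − K): max(124.8, 0) = 124.8, max(30.31, 0) = 30.31, max(-22.63, 0) = 0, max(-52.27, 0) = 0
Node uu (S = 171.9): V_uu = 1/1.03·[0.6000·124.8438 + 0.4000·30.3125] = 84.4964
Node ud (S = 96.25): V_ud = 1/1.03·[0.6000·30.3125 + 0.4000·0.0000] = 17.6578
Node dd (S = 53.9): V_dd = 1/1.03·[0.6000·0.0000 + 0.4000·0.0000] = 0.0000
Node u (S = 137.5): V_u = 1/1.03·[0.6000·84.4964 + 0.4000·17.6578] = 56.0786
Node d (S = 77): V_d = 1/1.03·[0.6000·17.6578 + 0.4000·0.0000] = 10.2861
Node 0 (S = 110): V_0 = 1/1.03·[0.6000·56.0786 + 0.4000·10.2861] = 36.6617

36.66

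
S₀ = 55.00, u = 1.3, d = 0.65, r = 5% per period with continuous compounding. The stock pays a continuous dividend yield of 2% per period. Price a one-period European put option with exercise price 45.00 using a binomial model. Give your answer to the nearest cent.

Per-period risk-free factor R = e^0.05 = 1.0513; dividend-adjusted growth = e^(0.05−0.02) = 1.0305.
Risk-neutral probability p = (1.0305 − 0.65)/(1.3 − 0.65) = 0.3805/0.6500 = 0.5853
Terminal stock prices: S_u = 71.5, S_d = 35.75
Terminal payoffs (K − S): max(-26.5, 0) = 0, max(9.25, 0) = 9.25
Node 0 (S = 55): V_0 = e^(−0.05)·[0.5853·0.0000 + 0.4147·9.2500] = 3.6488

3.65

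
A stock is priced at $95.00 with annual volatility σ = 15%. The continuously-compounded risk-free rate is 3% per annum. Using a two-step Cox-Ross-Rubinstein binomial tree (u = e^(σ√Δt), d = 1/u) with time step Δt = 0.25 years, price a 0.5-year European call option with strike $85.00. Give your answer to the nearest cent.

$11.96

CRR parameters: u = e^(σ√Δt) = e^(0.15·√0.25) = 1.0779, d = 1/u = 0.9277
Per-period rate: rΔt = 0.03·0.25 = 0.0075, so R = e^0.0075 = 1.0075
Risk-neutral probability p = (e^0.0075 − 0.9277)/(1.0779 − 0.9277) = 0.0798/0.1501 = 0.5314
Terminal stock prices: S_uu = 110.4, S_ud = 95, S_dd = 81.77
Terminal payoffs (S − K): max(25.37, 0) = 25.37, max(10, 0) = 10, max(-3.233, 0) = 0
Node u (S = 102.4): V_u = e^(−0.0075)·[0.5314·25.3743 + 0.4686·10.0000] = 18.0341
Node d (S = 88.14): V_d = e^(−0.0075)·[0.5314·10.0000 + 0.4686·0.0000] = 5.2743
Node 0 (S = 95): V_0 = e^(−0.0075)·[0.5314·18.0341 + 0.4686·5.2743] = 11.9648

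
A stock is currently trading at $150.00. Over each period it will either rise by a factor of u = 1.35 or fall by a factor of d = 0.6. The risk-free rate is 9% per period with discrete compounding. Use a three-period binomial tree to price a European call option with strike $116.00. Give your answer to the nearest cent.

Risk-neutral probability p = (1 + 0.09 − 0.6)/(1.35 − 0.6) = 0.4900/0.7500 = 0.6533
Terminal stock prices: S_uuu = 369.1, S_uud = 164, S_udd = 72.9, S_ddd = 32.4
Terminal payoffs (S − K): max(253.1, 0) = 253.1, max(48.03, 0) = 48.03, max(-43.1, 0) = 0, max(-83.6, 0) = 0
Node uu (S = 273.4): V_uu = 1/1.09·[0.6533·253.0563 + 0.3467·48.0250] = 166.9530
Node ud (S = 121.5): V_ud = 1/1.09·[0.6533·48.0250 + 0.3467·0.0000] = 28.7856
Node dd (S = 54): V_dd = 1/1.09·[0.6533·0.0000 + 0.3467·0.0000] = 0.0000
Node u (S = 202.5): V_u = 1/1.09·[0.6533·166.9530 + 0.3467·28.7856] = 109.2247
Node d (S = 90): V_d = 1/1.09·[0.6533·28.7856 + 0.3467·0.0000] = 17.2538
Node 0 (S = 150): V_0 = 1/1.09·[0.6533·109.2247 + 0.3467·17.2538] = 70.9555

$70.96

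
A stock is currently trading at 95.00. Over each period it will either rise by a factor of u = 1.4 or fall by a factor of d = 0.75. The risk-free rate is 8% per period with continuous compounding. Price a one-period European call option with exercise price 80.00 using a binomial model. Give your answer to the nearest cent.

Risk-neutral probability p = (e^0.08 − 0.75)/(1.4 − 0.75) = 0.3333/0.6500 = 0.5127
Terminal stock prices: S_u = 133, S_d = 71.25
Terminal payoffs (S − K): max(53, 0) = 53, max(-8.75, 0) = 0
Node 0 (S = 95): V_0 = e^(−0.08)·[0.5127·53.0000 + 0.4873·0.0000] = 25.0863

25.09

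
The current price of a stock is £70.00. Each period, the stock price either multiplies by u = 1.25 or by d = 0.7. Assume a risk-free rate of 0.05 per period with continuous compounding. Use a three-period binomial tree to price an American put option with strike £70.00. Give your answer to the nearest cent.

Risk-neutral probability p = (e^0.05 − 0.7)/(1.25 − 0.7) = 0.3513/0.5500 = 0.6387
Terminal stock prices: S_uuu = 136.7, S_uud = 76.56, S_udd = 42.87, S_ddd = 24.01
Terminal payoffs (K − S): max(-66.72, 0) = 0, max(-6.562, 0) = 0, max(27.13, 0) = 27.13, max(45.99, 0) = 45.99
Node uu (S = 109.4): continuation = e^(−0.05)·[0.6387·0.0000 + 0.3613·0.0000] = 0.0000; exercise value = 0.0000 ≤ continuation, so V_uu = 0.0000
Node ud (S = 61.25): continuation = e^(−0.05)·[0.6387·0.0000 + 0.3613·27.1250] = 9.3230; exercise value = 8.7500 ≤ continuation, so V_ud = 9.3230
Node dd (S = 34.3): continuation = e^(−0.05)·[0.6387·27.1250 + 0.3613·45.9900] = 32.2861; exercise value = 35.7000 > continuation, so V_dd = 35.7000 (exercise)
Node u (S = 87.5): continuation = e^(−0.05)·[0.6387·0.0000 + 0.3613·9.3230] = 3.2043; exercise value = 0.0000 ≤ continuation, so V_u = 3.2043
Node d (S = 49): continuation = e^(−0.05)·[0.6387·9.3230 + 0.3613·35.7000] = 17.9341; exercise value = 21.0000 > continuation, so V_d = 21.0000 (exercise)
Node 0 (S = 70): continuation = e^(−0.05)·[0.6387·3.2043 + 0.3613·21.0000] = 9.1645; exercise value = 0.0000 ≤ continuation, so V_0 = 9.1645

£9.16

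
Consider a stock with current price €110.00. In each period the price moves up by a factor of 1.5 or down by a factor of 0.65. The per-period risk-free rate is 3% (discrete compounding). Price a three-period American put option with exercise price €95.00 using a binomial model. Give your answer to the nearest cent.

€20.31

Risk-neutral probability p = (1 + 0.03 − 0.65)/(1.5 − 0.65) = 0.3800/0.8500 = 0.4471
Terminal stock prices: S_uuu = 371.2, S_uud = 160.9, S_udd = 69.71, S_ddd = 30.21
Terminal payoffs (K − S): max(-276.2, 0) = 0, max(-65.88, 0) = 0, max(25.29, 0) = 25.29, max(64.79, 0) = 64.79
Node uu (S = 247.5): continuation = 1/1.03·[0.4471·0.0000 + 0.5529·0.0000] = 0.0000; exercise value = 0.0000 ≤ continuation, so V_uu = 0.0000
Node ud (S = 107.2): continuation = 1/1.03·[0.4471·0.0000 + 0.5529·25.2875] = 13.5752; exercise value = 0.0000 ≤ continuation, so V_ud = 13.5752
Node dd (S = 46.48): continuation = 1/1.03·[0.4471·25.2875 + 0.5529·64.7912] = 45.7580; exercise value = 48.5250 > continuation, so V_dd = 48.5250 (exercise)
Node u (S = 165): continuation = 1/1.03·[0.4471·0.0000 + 0.5529·13.5752] = 7.2877; exercise value = 0.0000 ≤ continuation, so V_u = 7.2877
Node d (S = 71.5): continuation = 1/1.03·[0.4471·13.5752 + 0.5529·48.5250] = 31.9421; exercise value = 23.5000 ≤ continuation, so V_d = 31.9421
Node 0 (S = 110): continuation = 1/1.03·[0.4471·7.2877 + 0.5529·31.9421] = 20.3108; exercise value = 0.0000 ≤ continuation, so V_0 = 20.3108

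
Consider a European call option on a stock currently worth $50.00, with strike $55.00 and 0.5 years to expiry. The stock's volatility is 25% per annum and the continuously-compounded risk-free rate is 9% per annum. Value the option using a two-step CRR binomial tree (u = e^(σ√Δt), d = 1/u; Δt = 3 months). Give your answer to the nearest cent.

CRR parameters: u = e^(σ√Δt) = e^(0.25·√0.25) = 1.1331, d = 1/u = 0.8825
Per-period rate: rΔt = 0.09·0.25 = 0.0225, so R = e^0.0225 = 1.0228
Risk-neutral probability p = (e^0.0225 − 0.8825)/(1.1331 − 0.8825) = 0.1403/0.2507 = 0.5596
Terminal stock prices: S_uu = 64.2, S_ud = 50, S_dd = 38.94
Terminal payoffs (S − K): max(9.201, 0) = 9.201, max(-5, 0) = 0, max(-16.06, 0) = 0
Node u (S = 56.66): V_u = e^(−0.0225)·[0.5596·9.2013 + 0.4404·0.0000] = 5.0342
Node d (S = 44.12): V_d = e^(−0.0225)·[0.5596·0.0000 + 0.4404·0.0000] = 0.0000
Node 0 (S = 50): V_0 = e^(−0.0225)·[0.5596·5.0342 + 0.4404·0.0000] = 2.7544

$2.75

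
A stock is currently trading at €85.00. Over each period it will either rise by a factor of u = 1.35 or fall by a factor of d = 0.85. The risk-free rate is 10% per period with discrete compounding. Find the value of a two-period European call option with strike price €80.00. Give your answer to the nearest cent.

€22.72

Risk-neutral probability p = (1 + 0.1 − 0.85)/(1.35 − 0.85) = 0.2500/0.5000 = 0.5000
Terminal stock prices: S_uu = 154.9, S_ud = 97.54, S_dd = 61.41
Terminal payoffs (S − K): max(74.91, 0) = 74.91, max(17.54, 0) = 17.54, max(-18.59, 0) = 0
Node u (S = 114.8): V_u = 1/1.1·[0.5000·74.9125 + 0.5000·17.5375] = 42.0227
Node d (S = 72.25): V_d = 1/1.1·[0.5000·17.5375 + 0.5000·0.0000] = 7.9716
Node 0 (S = 85): V_0 = 1/1.1·[0.5000·42.0227 + 0.5000·7.9716] = 22.7247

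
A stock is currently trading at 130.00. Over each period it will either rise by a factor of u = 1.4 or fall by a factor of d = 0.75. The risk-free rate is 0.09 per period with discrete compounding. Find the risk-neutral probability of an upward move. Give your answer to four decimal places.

p = 0.5231

Risk-neutral probability p = (1 + 0.09 − 0.75)/(1.4 − 0.75) = 0.3400/0.6500 = 0.5231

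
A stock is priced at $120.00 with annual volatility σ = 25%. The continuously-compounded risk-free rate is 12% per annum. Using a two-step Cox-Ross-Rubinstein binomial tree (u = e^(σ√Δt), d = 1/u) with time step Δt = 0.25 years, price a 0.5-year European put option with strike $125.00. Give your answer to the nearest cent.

CRR parameters: u = e^(σ√Δt) = e^(0.25·√0.25) = 1.1331, d = 1/u = 0.8825
Per-period rate: rΔt = 0.12·0.25 = 0.03, so R = e^0.03 = 1.0305
Risk-neutral probability p = (e^0.03 − 0.8825)/(1.1331 − 0.8825) = 0.1480/0.2507 = 0.5903
Terminal stock prices: S_uu = 154.1, S_ud = 120, S_dd = 93.46
Terminal payoffs (K − S): max(-29.08, 0) = 0, max(5, 0) = 5, max(31.54, 0) = 31.54
Node u (S = 136): V_u = e^(−0.03)·[0.5903·0.0000 + 0.4097·5.0000] = 1.9880
Node d (S = 105.9): V_d = e^(−0.03)·[0.5903·5.0000 + 0.4097·31.5439] = 15.4061
Node 0 (S = 120): V_0 = e^(−0.03)·[0.5903·1.9880 + 0.4097·15.4061] = 7.2643

$7.26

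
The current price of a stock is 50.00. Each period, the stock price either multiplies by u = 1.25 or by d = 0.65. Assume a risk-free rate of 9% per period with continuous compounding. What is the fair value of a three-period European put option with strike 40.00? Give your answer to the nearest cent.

1.91

Risk-neutral probability p = (e^0.09 − 0.65)/(1.25 − 0.65) = 0.4442/0.6000 = 0.7403
Terminal stock prices: S_uuu = 97.66, S_uud = 50.78, S_udd = 26.41, S_ddd = 13.73
Terminal payoffs (K − S): max(-57.66, 0) = 0, max(-10.78, 0) = 0, max(13.59, 0) = 13.59, max(26.27, 0) = 26.27
Node uu (S = 78.12): V_uu = e^(−0.09)·[0.7403·0.0000 + 0.2597·0.0000] = 0.0000
Node ud (S = 40.62): V_ud = e^(−0.09)·[0.7403·0.0000 + 0.2597·13.5937] = 3.2266
Node dd (S = 21.13): V_dd = e^(−0.09)·[0.7403·13.5937 + 0.2597·26.2687] = 15.4322
Node u (S = 62.5): V_u = e^(−0.09)·[0.7403·0.0000 + 0.2597·3.2266] = 0.7658
Node d (S = 32.5): V_d = e^(−0.09)·[0.7403·3.2266 + 0.2597·15.4322] = 5.8460
Node 0 (S = 50): V_0 = e^(−0.09)·[0.7403·0.7658 + 0.2597·5.8460] = 1.9057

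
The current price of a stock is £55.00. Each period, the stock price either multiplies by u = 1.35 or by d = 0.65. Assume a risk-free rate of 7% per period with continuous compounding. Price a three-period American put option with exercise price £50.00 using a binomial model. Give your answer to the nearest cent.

£6.70

Risk-neutral probability p = (e^0.07 − 0.65)/(1.35 − 0.65) = 0.4225/0.7000 = 0.6036
Terminal stock prices: S_uuu = 135.3, S_uud = 65.15, S_udd = 31.37, S_ddd = 15.1
Terminal payoffs (K − S): max(-85.32, 0) = 0, max(-15.15, 0) = 0, max(18.63, 0) = 18.63, max(34.9, 0) = 34.9
Node uu (S = 100.2): continuation = e^(−0.07)·[0.6036·0.0000 + 0.3964·0.0000] = 0.0000; exercise value = 0.0000 ≤ continuation, so V_uu = 0.0000
Node ud (S = 48.26): continuation = e^(−0.07)·[0.6036·0.0000 + 0.3964·18.6294] = 6.8857; exercise value = 1.7375 ≤ continuation, so V_ud = 6.8857
Node dd (S = 23.24): continuation = e^(−0.07)·[0.6036·18.6294 + 0.3964·34.8956] = 23.3822; exercise value = 26.7625 > continuation, so V_dd = 26.7625 (exercise)
Node u (S = 74.25): continuation = e^(−0.07)·[0.6036·0.0000 + 0.3964·6.8857] = 2.5451; exercise value = 0.0000 ≤ continuation, so V_u = 2.5451
Node d (S = 35.75): continuation = e^(−0.07)·[0.6036·6.8857 + 0.3964·26.7625] = 13.7670; exercise value = 14.2500 > continuation, so V_d = 14.2500 (exercise)
Node 0 (S = 55): continuation = e^(−0.07)·[0.6036·2.5451 + 0.3964·14.2500] = 6.6993; exercise value = 0.0000 ≤ continuation, so V_0 = 6.6993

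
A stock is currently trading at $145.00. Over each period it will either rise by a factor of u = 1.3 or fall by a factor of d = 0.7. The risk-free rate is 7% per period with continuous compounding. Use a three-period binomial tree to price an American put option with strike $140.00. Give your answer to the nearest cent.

$17.06

Risk-neutral probability p = (e^0.07 − 0.7)/(1.3 − 0.7) = 0.3725/0.6000 = 0.6208
Terminal stock prices: S_uuu = 318.6, S_uud = 171.5, S_udd = 92.36, S_ddd = 49.73
Terminal payoffs (K − S): max(-178.6, 0) = 0, max(-31.53, 0) = 0, max(47.64, 0) = 47.64, max(90.27, 0) = 90.27
Node uu (S = 245.1): continuation = e^(−0.07)·[0.6208·0.0000 + 0.3792·0.0000] = 0.0000; exercise value = 0.0000 ≤ continuation, so V_uu = 0.0000
Node ud (S = 131.9): continuation = e^(−0.07)·[0.6208·0.0000 + 0.3792·47.6350] = 16.8399; exercise value = 8.0500 ≤ continuation, so V_ud = 16.8399
Node dd (S = 71.05): continuation = e^(−0.07)·[0.6208·47.6350 + 0.3792·90.2650] = 59.4851; exercise value = 68.9500 > continuation, so V_dd = 68.9500 (exercise)
Node u (S = 188.5): continuation = e^(−0.07)·[0.6208·0.0000 + 0.3792·16.8399] = 5.9532; exercise value = 0.0000 ≤ continuation, so V_u = 5.9532
Node d (S = 101.5): continuation = e^(−0.07)·[0.6208·16.8399 + 0.3792·68.9500] = 34.1234; exercise value = 38.5000 > continuation, so V_d = 38.5000 (exercise)
Node 0 (S = 145): continuation = e^(−0.07)·[0.6208·5.9532 + 0.3792·38.5000] = 17.0567; exercise value = 0.0000 ≤ continuation, so V_0 = 17.0567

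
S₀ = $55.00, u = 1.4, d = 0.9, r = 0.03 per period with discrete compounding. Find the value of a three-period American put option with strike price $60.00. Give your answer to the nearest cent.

$7.97

Risk-neutral probability p = (1 + 0.03 − 0.9)/(1.4 − 0.9) = 0.1300/0.5000 = 0.2600
Terminal stock prices: S_uuu = 150.9, S_uud = 97.02, S_udd = 62.37, S_ddd = 40.1
Terminal payoffs (K − S): max(-90.92, 0) = 0, max(-37.02, 0) = 0, max(-2.37, 0) = 0, max(19.9, 0) = 19.9
Node uu (S = 107.8): continuation = 1/1.03·[0.2600·0.0000 + 0.7400·0.0000] = 0.0000; exercise value = 0.0000 ≤ continuation, so V_uu = 0.0000
Node ud (S = 69.3): continuation = 1/1.03·[0.2600·0.0000 + 0.7400·0.0000] = 0.0000; exercise value = 0.0000 ≤ continuation, so V_ud = 0.0000
Node dd (S = 44.55): continuation = 1/1.03·[0.2600·0.0000 + 0.7400·19.9050] = 14.3007; exercise value = 15.4500 > continuation, so V_dd = 15.4500 (exercise)
Node u (S = 77): continuation = 1/1.03·[0.2600·0.0000 + 0.7400·0.0000] = 0.0000; exercise value = 0.0000 ≤ continuation, so V_u = 0.0000
Node d (S = 49.5): continuation = 1/1.03·[0.2600·0.0000 + 0.7400·15.4500] = 11.1000; exercise value = 10.5000 ≤ continuation, so V_d = 11.1000
Node 0 (S = 55): continuation = 1/1.03·[0.2600·0.0000 + 0.7400·11.1000] = 7.9748; exercise value = 5.0000 ≤ continuation, so V_0 = 7.9748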